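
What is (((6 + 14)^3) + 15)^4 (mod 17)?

16

6 + 14 = 20 ≡ 3 (mod 17)
(3)^3 ≡ 10 (mod 17)
10 + 15 = 25 ≡ 8 (mod 17)
(8)^4 ≡ 16 (mod 17)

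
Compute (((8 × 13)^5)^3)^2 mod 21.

8 × 13 = 104 ≡ 20 (mod 21)
(20)^5 ≡ 20 (mod 21)
(20)^3 ≡ 20 (mod 21)
(20)^2 ≡ 1 (mod 21)

1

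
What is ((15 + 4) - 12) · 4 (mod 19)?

9

15 + 4 = 19 ≡ 0 (mod 19)
0 - 12 = -12 ≡ 7 (mod 19)
7 · 4 = 28 ≡ 9 (mod 19)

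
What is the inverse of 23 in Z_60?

47

By the extended Euclidean algorithm:
60 = 2×23 + 14
23 = 1×14 + 9
14 = 1×9 + 5
9 = 1×5 + 4
5 = 1×4 + 1
4 = 4×1 + 0
gcd(23, 60) = 1, so the inverse exists.
Back-substitute for 1:
1 = 1×5 − 1×4
  = −1×9 + 2×5
  = 2×14 − 3×9
  = −3×23 + 5×14
  = 5×60 − 13×23
So 23⁻¹ ≡ −13 ≡ 47 (mod 60).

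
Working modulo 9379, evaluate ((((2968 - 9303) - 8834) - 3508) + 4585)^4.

2968 - 9303 = -6335 ≡ 3044 (mod 9379)
3044 - 8834 = -5790 ≡ 3589 (mod 9379)
3589 - 3508 = 81
81 + 4585 = 4666
(4666)^4 ≡ 7783 (mod 9379)

7783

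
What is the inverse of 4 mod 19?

5

Apply the Euclidean algorithm and back-substitute:
19 = 4·4 + 3
4 = 1·3 + 1
3 = 3·1 + 0
gcd(4, 19) = 1, so the inverse exists.
Back-substitute for 1:
1 = 1·4 − 1·3
  = −1·19 + 5·4
So 4⁻¹ ≡ 5 (mod 19).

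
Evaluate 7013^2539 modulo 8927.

8784

Compute successive squares:
7013^1 ≡ 7013 (mod 8927)
7013^2 ≡ 7013^2 = 49182169 ≡ 3326 (mod 8927)
7013^4 ≡ 3326^2 = 11062276 ≡ 1723 (mod 8927)
7013^8 ≡ 1723^2 = 2968729 ≡ 4965 (mod 8927)
7013^16 ≡ 4965^2 = 24651225 ≡ 3778 (mod 8927)
7013^32 ≡ 3778^2 = 14273284 ≡ 7938 (mod 8927)
7013^64 ≡ 7938^2 = 63011844 ≡ 5078 (mod 8927)
7013^128 ≡ 5078^2 = 25786084 ≡ 4908 (mod 8927)
7013^256 ≡ 4908^2 = 24088464 ≡ 3418 (mod 8927)
7013^512 ≡ 3418^2 = 11682724 ≡ 6208 (mod 8927)
7013^1024 ≡ 6208^2 = 38539264 ≡ 1405 (mod 8927)
7013^2048 ≡ 1405^2 = 1974025 ≡ 1158 (mod 8927)
7013^2539 = 7013^2048 · 7013^256 · 7013^128 · 7013^64 · 7013^32 · 7013^8 · 7013^2 · 7013^1 ≡ 1158 · 3418 · 4908 · 5078 · 7938 · 4965 · 3326 · 7013 (mod 8927).
Accumulate the product:
1158 · 3418 = 3958044 ≡ 3383
3383 · 4908 = 16603764 ≡ 8471
8471 · 5078 = 43015738 ≡ 5452
5452 · 7938 = 43277976 ≡ 8807
8807 · 4965 = 43726755 ≡ 2309
2309 · 3326 = 7679734 ≡ 2514
2514 · 7013 = 17630682 ≡ 8784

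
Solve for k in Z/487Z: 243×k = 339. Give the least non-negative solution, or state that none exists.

296

gcd(243, 487) = 1, so a unique solution mod 487 exists.
243⁻¹ ≡ 485 (mod 487).
k ≡ 485×339 ≡ 296 (mod 487).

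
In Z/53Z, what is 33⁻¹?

53 = 1×33 + 20
33 = 1×20 + 13
20 = 1×13 + 7
13 = 1×7 + 6
7 = 1×6 + 1
6 = 6×1 + 0
gcd(33, 53) = 1, so the inverse exists.
Bézout: 1 = 5×53 − 8×33.
So 33⁻¹ ≡ −8 ≡ 45 (mod 53).

45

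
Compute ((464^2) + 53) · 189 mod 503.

213

(464)^2 ≡ 12 (mod 503)
12 + 53 = 65
65 · 189 = 12285 ≡ 213 (mod 503)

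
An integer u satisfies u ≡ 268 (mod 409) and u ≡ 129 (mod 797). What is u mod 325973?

243214

409⁻¹ mod 797: 409*76 ≡ 1 (mod 797), so 409⁻¹ ≡ 76.
u = 268 + 409*((129 − 268)*76 mod 797) = 268 + 409*594 = 243214.
Check: 243214 mod 409 = 268, 243214 mod 797 = 129. ✓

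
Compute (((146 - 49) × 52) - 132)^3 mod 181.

146 - 49 = 97
97 × 52 = 5044 ≡ 157 (mod 181)
157 - 132 = 25
(25)^3 ≡ 59 (mod 181)

59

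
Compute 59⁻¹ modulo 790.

By the extended Euclidean algorithm:
790 = 13×59 + 23
59 = 2×23 + 13
23 = 1×13 + 10
13 = 1×10 + 3
10 = 3×3 + 1
3 = 3×1 + 0
gcd(59, 790) = 1, so the inverse exists.
Bézout: 1 = 18×790 − 241×59.
So 59⁻¹ ≡ −241 ≡ 549 (mod 790).

549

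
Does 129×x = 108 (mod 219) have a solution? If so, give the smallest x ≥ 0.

gcd(129, 219) = 3, and 3 | 108, so solutions exist.
Divide through by 3: 43×x ≡ 36 (mod 73).
43⁻¹ ≡ 17 (mod 73).
x ≡ 17×36 ≡ 28 (mod 73).
The smallest non-negative solution is x = 28.

28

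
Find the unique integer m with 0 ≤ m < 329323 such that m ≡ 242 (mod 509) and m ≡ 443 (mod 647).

49615

509⁻¹ mod 647: 509·361 ≡ 1 (mod 647), so 509⁻¹ ≡ 361.
m = 242 + 509·((443 − 242)·361 mod 647) = 242 + 509·97 = 49615.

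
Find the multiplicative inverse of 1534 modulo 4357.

By the extended Euclidean algorithm:
4357 = 2·1534 + 1289
1534 = 1·1289 + 245
1289 = 5·245 + 64
245 = 3·64 + 53
64 = 1·53 + 11
53 = 4·11 + 9
11 = 1·9 + 2
9 = 4·2 + 1
2 = 2·1 + 0
gcd(1534, 4357) = 1, so the inverse exists.
Bézout: 1 = −695·4357 + 1974·1534.
So 1534⁻¹ ≡ 1974 (mod 4357).

1974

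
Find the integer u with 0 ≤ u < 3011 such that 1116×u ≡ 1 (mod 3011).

3011 = 2×1116 + 779
1116 = 1×779 + 337
779 = 2×337 + 105
337 = 3×105 + 22
105 = 4×22 + 17
22 = 1×17 + 5
17 = 3×5 + 2
5 = 2×2 + 1
2 = 2×1 + 0
gcd(1116, 3011) = 1, so the inverse exists.
Bézout: 1 = −457×3011 + 1233×1116.
So 1116⁻¹ ≡ 1233 (mod 3011).

1233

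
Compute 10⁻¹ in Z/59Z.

6

59 = 5·10 + 9
10 = 1·9 + 1
9 = 9·1 + 0
gcd(10, 59) = 1, so the inverse exists.
Bézout: 1 = −1·59 + 6·10.
So 10⁻¹ ≡ 6 (mod 59).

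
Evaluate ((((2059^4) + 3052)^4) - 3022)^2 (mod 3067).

315

(2059)^4 ≡ 1617 (mod 3067)
1617 + 3052 = 4669 ≡ 1602 (mod 3067)
(1602)^4 ≡ 1709 (mod 3067)
1709 - 3022 = -1313 ≡ 1754 (mod 3067)
(1754)^2 ≡ 315 (mod 3067)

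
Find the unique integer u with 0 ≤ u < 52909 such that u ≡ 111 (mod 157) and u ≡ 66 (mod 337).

39832

157⁻¹ mod 337: 157×249 ≡ 1 (mod 337), so 157⁻¹ ≡ 249.
u = 111 + 157×((66 − 111)×249 mod 337) = 111 + 157×253 = 39832.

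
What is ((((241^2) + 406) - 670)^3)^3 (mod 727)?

711

(241)^2 ≡ 648 (mod 727)
648 + 406 = 1054 ≡ 327 (mod 727)
327 - 670 = -343 ≡ 384 (mod 727)
(384)^3 ≡ 709 (mod 727)
(709)^3 ≡ 711 (mod 727)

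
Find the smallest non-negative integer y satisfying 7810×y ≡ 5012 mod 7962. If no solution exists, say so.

gcd(7810, 7962) = 2, and 2 | 5012, so solutions exist.
Divide through by 2: 3905×y = 2506 (mod 3981).
3905⁻¹ ≡ 1100 (mod 3981).
y ≡ 1100×2506 ≡ 1748 (mod 3981).
The smallest non-negative solution is y = 1748.

1748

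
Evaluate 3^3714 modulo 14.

1

Compute successive squares:
3714 in binary is 111010000010, i.e. 3714 = 2048 + 1024 + 512 + 128 + 2.
3^1 ≡ 3 (mod 14)
3^2 ≡ 3^2 = 9 (mod 14)
3^4 ≡ 9^2 = 81 ≡ 11 (mod 14)
3^8 ≡ 11^2 = 121 ≡ 9 (mod 14)
3^16 ≡ 9^2 = 81 ≡ 11 (mod 14)
3^32 ≡ 11^2 = 121 ≡ 9 (mod 14)
3^64 ≡ 9^2 = 81 ≡ 11 (mod 14)
3^128 ≡ 11^2 = 121 ≡ 9 (mod 14)
3^256 ≡ 9^2 = 81 ≡ 11 (mod 14)
3^512 ≡ 11^2 = 121 ≡ 9 (mod 14)
3^1024 ≡ 9^2 = 81 ≡ 11 (mod 14)
3^2048 ≡ 11^2 = 121 ≡ 9 (mod 14)
3^3714 = 3^2048 · 3^1024 · 3^512 · 3^128 · 3^2 ≡ 9 · 11 · 9 · 9 · 9 (mod 14).
Accumulate the product:
9 · 11 = 99 ≡ 1
1 · 9 = 9
9 · 9 = 81 ≡ 11
11 · 9 = 99 ≡ 1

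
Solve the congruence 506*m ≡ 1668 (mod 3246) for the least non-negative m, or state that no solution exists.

gcd(506, 3246) = 2, and 2 | 1668, so solutions exist.
Divide through by 2: 253*m = 834 (mod 1623).
253⁻¹ ≡ 340 (mod 1623).
m ≡ 340*834 ≡ 1158 (mod 1623).
The smallest non-negative solution is m = 1158.

1158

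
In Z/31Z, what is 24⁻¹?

By the extended Euclidean algorithm:
31 = 1*24 + 7
24 = 3*7 + 3
7 = 2*3 + 1
3 = 3*1 + 0
gcd(24, 31) = 1, so the inverse exists.
Bézout: 1 = 7*31 − 9*24.
So 24⁻¹ ≡ −9 ≡ 22 (mod 31).

22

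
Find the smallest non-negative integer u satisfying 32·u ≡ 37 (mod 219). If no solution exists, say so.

8

gcd(32, 219) = 1, so a unique solution mod 219 exists.
32⁻¹ ≡ 89 (mod 219).
u ≡ 89·37 ≡ 8 (mod 219).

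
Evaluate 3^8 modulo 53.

By square-and-multiply:
3^1 ≡ 3 (mod 53)
3^2 ≡ 3^2 = 9 (mod 53)
3^4 ≡ 9^2 = 81 ≡ 28 (mod 53)
3^8 ≡ 28^2 = 784 ≡ 42 (mod 53)
So 3^8 ≡ 42 (mod 53).

42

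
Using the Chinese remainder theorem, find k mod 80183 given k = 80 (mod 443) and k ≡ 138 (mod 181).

14256

443⁻¹ mod 181: 443×38 ≡ 1 (mod 181), so 443⁻¹ ≡ 38.
k = 80 + 443×((138 − 80)×38 mod 181) = 80 + 443×32 = 14256.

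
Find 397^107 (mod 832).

821

Compute successive squares:
107 in binary is 1101011, i.e. 107 = 64 + 32 + 8 + 2 + 1.
397^1 ≡ 397 (mod 832)
397^2 ≡ 397^2 = 157609 ≡ 361 (mod 832)
397^4 ≡ 361^2 = 130321 ≡ 529 (mod 832)
397^8 ≡ 529^2 = 279841 ≡ 289 (mod 832)
397^16 ≡ 289^2 = 83521 ≡ 321 (mod 832)
397^32 ≡ 321^2 = 103041 ≡ 705 (mod 832)
397^64 ≡ 705^2 = 497025 ≡ 321 (mod 832)
397^107 = 397^64 * 397^32 * 397^8 * 397^2 * 397^1 ≡ 321 * 705 * 289 * 361 * 397 (mod 832).
Accumulate the product:
321 * 705 = 226305 ≡ 1
1 * 289 = 289
289 * 361 = 104329 ≡ 329
329 * 397 = 130613 ≡ 821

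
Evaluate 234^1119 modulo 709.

622

Compute successive squares:
1119 in binary is 10001011111, i.e. 1119 = 1024 + 64 + 16 + 8 + 4 + 2 + 1.
234^1 ≡ 234 (mod 709)
234^2 ≡ 234^2 = 54756 ≡ 163 (mod 709)
234^4 ≡ 163^2 = 26569 ≡ 336 (mod 709)
234^8 ≡ 336^2 = 112896 ≡ 165 (mod 709)
234^16 ≡ 165^2 = 27225 ≡ 283 (mod 709)
234^32 ≡ 283^2 = 80089 ≡ 681 (mod 709)
234^64 ≡ 681^2 = 463761 ≡ 75 (mod 709)
234^128 ≡ 75^2 = 5625 ≡ 662 (mod 709)
234^256 ≡ 662^2 = 438244 ≡ 82 (mod 709)
234^512 ≡ 82^2 = 6724 ≡ 343 (mod 709)
234^1024 ≡ 343^2 = 117649 ≡ 664 (mod 709)
234^1119 = 234^1024 × 234^64 × 234^16 × 234^8 × 234^4 × 234^2 × 234^1 ≡ 664 × 75 × 283 × 165 × 336 × 163 × 234 (mod 709).
Accumulate the product:
664 × 75 = 49800 ≡ 170
170 × 283 = 48110 ≡ 607
607 × 165 = 100155 ≡ 186
186 × 336 = 62496 ≡ 104
104 × 163 = 16952 ≡ 645
645 × 234 = 150930 ≡ 622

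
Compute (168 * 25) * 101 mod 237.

207

168 * 25 = 4200 ≡ 171 (mod 237)
171 * 101 = 17271 ≡ 207 (mod 237)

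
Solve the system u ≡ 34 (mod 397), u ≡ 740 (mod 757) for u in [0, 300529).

47674

397⁻¹ mod 757: 397·532 ≡ 1 (mod 757), so 397⁻¹ ≡ 532.
u = 34 + 397·((740 − 34)·532 mod 757) = 34 + 397·120 = 47674.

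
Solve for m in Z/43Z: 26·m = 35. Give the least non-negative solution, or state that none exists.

3

gcd(26, 43) = 1, so a unique solution mod 43 exists.
26⁻¹ ≡ 5 (mod 43).
m ≡ 5·35 ≡ 3 (mod 43).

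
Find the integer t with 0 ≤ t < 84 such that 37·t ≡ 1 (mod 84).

84 = 2·37 + 10
37 = 3·10 + 7
10 = 1·7 + 3
7 = 2·3 + 1
3 = 3·1 + 0
gcd(37, 84) = 1, so the inverse exists.
Back-substitute for 1:
1 = 1·7 − 2·3
  = −2·10 + 3·7
  = 3·37 − 11·10
  = −11·84 + 25·37
So 37⁻¹ ≡ 25 (mod 84).

25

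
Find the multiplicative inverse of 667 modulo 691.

691 = 1·667 + 24
667 = 27·24 + 19
24 = 1·19 + 5
19 = 3·5 + 4
5 = 1·4 + 1
4 = 4·1 + 0
gcd(667, 691) = 1, so the inverse exists.
Bézout: 1 = 139·691 − 144·667.
So 667⁻¹ ≡ −144 ≡ 547 (mod 691).

547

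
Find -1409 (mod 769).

-1409 = -2×769 + 129, so -1409 ≡ 129 (mod 769).

129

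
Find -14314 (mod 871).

-14314 = -17×871 + 493, so -14314 ≡ 493 (mod 871).

493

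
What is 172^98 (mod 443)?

77

By square-and-multiply:
98 in binary is 1100010, i.e. 98 = 64 + 32 + 2.
172^1 ≡ 172 (mod 443)
172^2 ≡ 172^2 = 29584 ≡ 346 (mod 443)
172^4 ≡ 346^2 = 119716 ≡ 106 (mod 443)
172^8 ≡ 106^2 = 11236 ≡ 161 (mod 443)
172^16 ≡ 161^2 = 25921 ≡ 227 (mod 443)
172^32 ≡ 227^2 = 51529 ≡ 141 (mod 443)
172^64 ≡ 141^2 = 19881 ≡ 389 (mod 443)
172^98 = 172^64 * 172^32 * 172^2 ≡ 389 * 141 * 346 (mod 443).
Accumulate the product:
389 * 141 = 54849 ≡ 360
360 * 346 = 124560 ≡ 77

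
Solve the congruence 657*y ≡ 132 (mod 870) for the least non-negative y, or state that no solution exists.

gcd(657, 870) = 3, and 3 | 132, so solutions exist.
Divide through by 3: 219*y = 44 (mod 290).
219⁻¹ ≡ 49 (mod 290).
y ≡ 49*44 ≡ 126 (mod 290).
The smallest non-negative solution is y = 126.

126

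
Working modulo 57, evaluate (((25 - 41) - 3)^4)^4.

25 - 41 = -16 ≡ 41 (mod 57)
41 - 3 = 38
(38)^4 ≡ 19 (mod 57)
(19)^4 ≡ 19 (mod 57)

19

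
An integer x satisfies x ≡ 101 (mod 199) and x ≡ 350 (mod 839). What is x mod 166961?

199⁻¹ mod 839: 199×156 ≡ 1 (mod 839), so 199⁻¹ ≡ 156.
x = 101 + 199×((350 − 101)×156 mod 839) = 101 + 199×250 = 49851.

49851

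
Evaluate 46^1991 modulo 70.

1991 in binary is 11111000111, i.e. 1991 = 1024 + 512 + 256 + 128 + 64 + 4 + 2 + 1.
46^1 ≡ 46 (mod 70)
46^2 ≡ 46^2 = 2116 ≡ 16 (mod 70)
46^4 ≡ 16^2 = 256 ≡ 46 (mod 70)
46^8 ≡ 46^2 = 2116 ≡ 16 (mod 70)
46^16 ≡ 16^2 = 256 ≡ 46 (mod 70)
46^32 ≡ 46^2 = 2116 ≡ 16 (mod 70)
46^64 ≡ 16^2 = 256 ≡ 46 (mod 70)
46^128 ≡ 46^2 = 2116 ≡ 16 (mod 70)
46^256 ≡ 16^2 = 256 ≡ 46 (mod 70)
46^512 ≡ 46^2 = 2116 ≡ 16 (mod 70)
46^1024 ≡ 16^2 = 256 ≡ 46 (mod 70)
46^1991 = 46^1024 * 46^512 * 46^256 * 46^128 * 46^64 * 46^4 * 46^2 * 46^1 ≡ 46 * 16 * 46 * 16 * 46 * 46 * 16 * 46 (mod 70).
Accumulate the product:
46 * 16 = 736 ≡ 36
36 * 46 = 1656 ≡ 46
46 * 16 = 736 ≡ 36
36 * 46 = 1656 ≡ 46
46 * 46 = 2116 ≡ 16
16 * 16 = 256 ≡ 46
46 * 46 = 2116 ≡ 16

16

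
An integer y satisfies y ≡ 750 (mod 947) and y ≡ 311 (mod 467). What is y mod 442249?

70828

947⁻¹ mod 467: 947×36 ≡ 1 (mod 467), so 947⁻¹ ≡ 36.
y = 750 + 947×((311 − 750)×36 mod 467) = 750 + 947×74 = 70828.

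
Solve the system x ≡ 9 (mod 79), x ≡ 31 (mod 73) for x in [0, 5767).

79⁻¹ mod 73: 79·61 ≡ 1 (mod 73), so 79⁻¹ ≡ 61.
x = 9 + 79·((31 − 9)·61 mod 73) = 9 + 79·28 = 2221.
Check: 2221 mod 79 = 9, 2221 mod 73 = 31. ✓

2221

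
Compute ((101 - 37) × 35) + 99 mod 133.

101 - 37 = 64
64 × 35 = 2240 ≡ 112 (mod 133)
112 + 99 = 211 ≡ 78 (mod 133)

78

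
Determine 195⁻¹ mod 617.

Apply the Euclidean algorithm and back-substitute:
617 = 3·195 + 32
195 = 6·32 + 3
32 = 10·3 + 2
3 = 1·2 + 1
2 = 2·1 + 0
gcd(195, 617) = 1, so the inverse exists.
Back-substitute for 1:
1 = 1·3 − 1·2
  = −1·32 + 11·3
  = 11·195 − 67·32
  = −67·617 + 212·195
So 195⁻¹ ≡ 212 (mod 617).

212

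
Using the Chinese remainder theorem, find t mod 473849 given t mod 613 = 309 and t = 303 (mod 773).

53640

613⁻¹ mod 773: 613*372 ≡ 1 (mod 773), so 613⁻¹ ≡ 372.
t = 309 + 613*((303 − 309)*372 mod 773) = 309 + 613*87 = 53640.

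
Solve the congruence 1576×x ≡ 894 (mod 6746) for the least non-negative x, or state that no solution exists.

2556

gcd(1576, 6746) = 2, and 2 | 894, so solutions exist.
Divide through by 2: 788×x ≡ 447 mod 3373.
788⁻¹ ≡ 1862 (mod 3373).
x ≡ 1862×447 ≡ 2556 (mod 3373).
The smallest non-negative solution is x = 2556.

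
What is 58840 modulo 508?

420

58840 = 115·508 + 420, so 58840 ≡ 420 (mod 508).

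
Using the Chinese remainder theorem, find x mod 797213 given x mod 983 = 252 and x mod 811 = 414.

983⁻¹ mod 811: 983·778 ≡ 1 (mod 811), so 983⁻¹ ≡ 778.
x = 252 + 983·((414 − 252)·778 mod 811) = 252 + 983·331 = 325625.

325625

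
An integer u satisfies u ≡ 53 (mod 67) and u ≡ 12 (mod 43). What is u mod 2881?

1259

67⁻¹ mod 43: 67*9 ≡ 1 (mod 43), so 67⁻¹ ≡ 9.
u = 53 + 67*((12 − 53)*9 mod 43) = 53 + 67*18 = 1259.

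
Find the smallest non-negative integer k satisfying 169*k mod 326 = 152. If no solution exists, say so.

134

gcd(169, 326) = 1, so a unique solution mod 326 exists.
169⁻¹ ≡ 299 (mod 326).
k ≡ 299*152 ≡ 134 (mod 326).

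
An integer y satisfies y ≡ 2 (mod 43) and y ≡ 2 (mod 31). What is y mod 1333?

43⁻¹ mod 31: 43*13 ≡ 1 (mod 31), so 43⁻¹ ≡ 13.
y = 2 + 43*((2 − 2)*13 mod 31) = 2 + 43*0 = 2.

2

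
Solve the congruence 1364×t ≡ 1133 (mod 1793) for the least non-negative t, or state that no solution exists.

152

gcd(1364, 1793) = 11, and 11 | 1133, so solutions exist.
Divide through by 11: 124×t ≡ 103 mod 163.
124⁻¹ ≡ 117 (mod 163).
t ≡ 117×103 ≡ 152 (mod 163).
The smallest non-negative solution is t = 152.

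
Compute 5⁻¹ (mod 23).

14

23 = 4*5 + 3
5 = 1*3 + 2
3 = 1*2 + 1
2 = 2*1 + 0
gcd(5, 23) = 1, so the inverse exists.
Bézout: 1 = 2*23 − 9*5.
So 5⁻¹ ≡ −9 ≡ 14 (mod 23).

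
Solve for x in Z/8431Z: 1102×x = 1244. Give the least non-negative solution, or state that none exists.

gcd(1102, 8431) = 1, so a unique solution mod 8431 exists.
1102⁻¹ ≡ 5409 (mod 8431).
x ≡ 5409×1244 ≡ 858 (mod 8431).

858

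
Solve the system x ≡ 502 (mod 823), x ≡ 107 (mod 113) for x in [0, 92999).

68811

823⁻¹ mod 113: 823*53 ≡ 1 (mod 113), so 823⁻¹ ≡ 53.
x = 502 + 823*((107 − 502)*53 mod 113) = 502 + 823*83 = 68811.
Check: 68811 mod 823 = 502, 68811 mod 113 = 107. ✓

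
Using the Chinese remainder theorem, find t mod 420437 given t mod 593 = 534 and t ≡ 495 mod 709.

410297

593⁻¹ mod 709: 593×55 ≡ 1 (mod 709), so 593⁻¹ ≡ 55.
t = 534 + 593×((495 − 534)×55 mod 709) = 534 + 593×691 = 410297.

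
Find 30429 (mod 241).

30429 = 126*241 + 63, so 30429 ≡ 63 (mod 241).

63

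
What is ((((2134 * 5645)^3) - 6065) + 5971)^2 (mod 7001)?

2134 * 5645 = 12046430 ≡ 4710 (mod 7001)
(4710)^3 ≡ 402 (mod 7001)
402 - 6065 = -5663 ≡ 1338 (mod 7001)
1338 + 5971 = 7309 ≡ 308 (mod 7001)
(308)^2 ≡ 3851 (mod 7001)

3851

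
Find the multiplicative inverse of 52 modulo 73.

66

Apply the Euclidean algorithm and back-substitute:
73 = 1*52 + 21
52 = 2*21 + 10
21 = 2*10 + 1
10 = 10*1 + 0
gcd(52, 73) = 1, so the inverse exists.
Bézout: 1 = 5*73 − 7*52.
So 52⁻¹ ≡ −7 ≡ 66 (mod 73).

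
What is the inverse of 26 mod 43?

By the extended Euclidean algorithm:
43 = 1×26 + 17
26 = 1×17 + 9
17 = 1×9 + 8
9 = 1×8 + 1
8 = 8×1 + 0
gcd(26, 43) = 1, so the inverse exists.
Back-substitute for 1:
1 = 1×9 − 1×8
  = −1×17 + 2×9
  = 2×26 − 3×17
  = −3×43 + 5×26
So 26⁻¹ ≡ 5 (mod 43).

5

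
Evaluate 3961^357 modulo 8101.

Compute successive squares:
357 in binary is 101100101, i.e. 357 = 256 + 64 + 32 + 4 + 1.
3961^1 ≡ 3961 (mod 8101)
3961^2 ≡ 3961^2 = 15689521 ≡ 5985 (mod 8101)
3961^4 ≡ 5985^2 = 35820225 ≡ 5704 (mod 8101)
3961^8 ≡ 5704^2 = 32535616 ≡ 2000 (mod 8101)
3961^16 ≡ 2000^2 = 4000000 ≡ 6207 (mod 8101)
3961^32 ≡ 6207^2 = 38526849 ≡ 6594 (mod 8101)
3961^64 ≡ 6594^2 = 43480836 ≡ 2769 (mod 8101)
3961^128 ≡ 2769^2 = 7667361 ≡ 3815 (mod 8101)
3961^256 ≡ 3815^2 = 14554225 ≡ 4829 (mod 8101)
3961^357 = 3961^256 * 3961^64 * 3961^32 * 3961^4 * 3961^1 ≡ 4829 * 2769 * 6594 * 5704 * 3961 (mod 8101).
Accumulate the product:
4829 * 2769 = 13371501 ≡ 4851
4851 * 6594 = 31987494 ≡ 4746
4746 * 5704 = 27071184 ≡ 5743
5743 * 3961 = 22748023 ≡ 415

415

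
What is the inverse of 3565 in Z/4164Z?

3733

By the extended Euclidean algorithm:
4164 = 1×3565 + 599
3565 = 5×599 + 570
599 = 1×570 + 29
570 = 19×29 + 19
29 = 1×19 + 10
19 = 1×10 + 9
10 = 1×9 + 1
9 = 9×1 + 0
gcd(3565, 4164) = 1, so the inverse exists.
Bézout: 1 = 369×4164 − 431×3565.
So 3565⁻¹ ≡ −431 ≡ 3733 (mod 4164).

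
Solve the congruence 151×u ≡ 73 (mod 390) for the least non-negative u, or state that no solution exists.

313

gcd(151, 390) = 1, so a unique solution mod 390 exists.
151⁻¹ ≡ 31 (mod 390).
u ≡ 31×73 ≡ 313 (mod 390).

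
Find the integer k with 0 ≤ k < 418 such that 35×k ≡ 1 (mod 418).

418 = 11·35 + 33
35 = 1·33 + 2
33 = 16·2 + 1
2 = 2·1 + 0
gcd(35, 418) = 1, so the inverse exists.
Bézout: 1 = 17·418 − 203·35.
So 35⁻¹ ≡ −203 ≡ 215 (mod 418).

215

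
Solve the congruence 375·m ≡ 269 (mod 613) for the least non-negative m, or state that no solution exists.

429

gcd(375, 613) = 1, so a unique solution mod 613 exists.
375⁻¹ ≡ 528 (mod 613).
m ≡ 528·269 ≡ 429 (mod 613).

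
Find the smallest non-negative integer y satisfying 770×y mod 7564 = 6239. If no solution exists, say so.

gcd(770, 7564) = 2, and 2 does not divide 6239.
So the congruence has no solution.

no solution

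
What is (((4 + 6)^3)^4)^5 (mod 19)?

4 + 6 = 10
(10)^3 ≡ 12 (mod 19)
(12)^4 ≡ 7 (mod 19)
(7)^5 ≡ 11 (mod 19)

11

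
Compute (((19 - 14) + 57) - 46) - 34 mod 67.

19 - 14 = 5
5 + 57 = 62
62 - 46 = 16
16 - 34 = -18 ≡ 49 (mod 67)

49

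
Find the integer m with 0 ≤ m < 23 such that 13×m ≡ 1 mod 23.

16

Apply the Euclidean algorithm and back-substitute:
23 = 1×13 + 10
13 = 1×10 + 3
10 = 3×3 + 1
3 = 3×1 + 0
gcd(13, 23) = 1, so the inverse exists.
Back-substitute for 1:
1 = 1×10 − 3×3
  = −3×13 + 4×10
  = 4×23 − 7×13
So 13⁻¹ ≡ −7 ≡ 16 (mod 23).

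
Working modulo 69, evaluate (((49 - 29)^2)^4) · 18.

39

49 - 29 = 20
(20)^2 ≡ 55 (mod 69)
(55)^4 ≡ 52 (mod 69)
52 · 18 = 936 ≡ 39 (mod 69)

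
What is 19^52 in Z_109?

16

Compute successive squares:
52 in binary is 110100, i.e. 52 = 32 + 16 + 4.
19^1 ≡ 19 (mod 109)
19^2 ≡ 19^2 = 361 ≡ 34 (mod 109)
19^4 ≡ 34^2 = 1156 ≡ 66 (mod 109)
19^8 ≡ 66^2 = 4356 ≡ 105 (mod 109)
19^16 ≡ 105^2 = 11025 ≡ 16 (mod 109)
19^32 ≡ 16^2 = 256 ≡ 38 (mod 109)
19^52 = 19^32 · 19^16 · 19^4 ≡ 38 · 16 · 66 (mod 109).
Accumulate the product:
38 · 16 = 608 ≡ 63
63 · 66 = 4158 ≡ 16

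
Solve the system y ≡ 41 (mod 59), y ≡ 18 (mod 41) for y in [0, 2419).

59⁻¹ mod 41: 59*16 ≡ 1 (mod 41), so 59⁻¹ ≡ 16.
y = 41 + 59*((18 − 41)*16 mod 41) = 41 + 59*1 = 100.

100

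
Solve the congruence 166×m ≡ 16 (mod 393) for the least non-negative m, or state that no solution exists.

gcd(166, 393) = 1, so a unique solution mod 393 exists.
166⁻¹ ≡ 277 (mod 393).
m ≡ 277×16 ≡ 109 (mod 393).

109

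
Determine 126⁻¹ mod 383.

76

Run the extended Euclidean algorithm:
383 = 3×126 + 5
126 = 25×5 + 1
5 = 5×1 + 0
gcd(126, 383) = 1, so the inverse exists.
Back-substitute for 1:
1 = 1×126 − 25×5
  = −25×383 + 76×126
So 126⁻¹ ≡ 76 (mod 383).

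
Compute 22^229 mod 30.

Compute successive squares:
229 in binary is 11100101, i.e. 229 = 128 + 64 + 32 + 4 + 1.
22^1 ≡ 22 (mod 30)
22^2 ≡ 22^2 = 484 ≡ 4 (mod 30)
22^4 ≡ 4^2 = 16 (mod 30)
22^8 ≡ 16^2 = 256 ≡ 16 (mod 30)
22^16 ≡ 16^2 = 256 ≡ 16 (mod 30)
22^32 ≡ 16^2 = 256 ≡ 16 (mod 30)
22^64 ≡ 16^2 = 256 ≡ 16 (mod 30)
22^128 ≡ 16^2 = 256 ≡ 16 (mod 30)
22^229 = 22^128 × 22^64 × 22^32 × 22^4 × 22^1 ≡ 16 × 16 × 16 × 16 × 22 (mod 30).
Accumulate the product:
16 × 16 = 256 ≡ 16
16 × 16 = 256 ≡ 16
16 × 16 = 256 ≡ 16
16 × 22 = 352 ≡ 22

22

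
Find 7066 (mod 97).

7066 = 72*97 + 82, so 7066 ≡ 82 (mod 97).

82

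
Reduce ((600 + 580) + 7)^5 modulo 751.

193

600 + 580 = 1180 ≡ 429 (mod 751)
429 + 7 = 436
(436)^5 ≡ 193 (mod 751)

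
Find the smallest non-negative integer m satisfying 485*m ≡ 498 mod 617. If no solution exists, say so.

gcd(485, 617) = 1, so a unique solution mod 617 exists.
485⁻¹ ≡ 416 (mod 617).
m ≡ 416*498 ≡ 473 (mod 617).

473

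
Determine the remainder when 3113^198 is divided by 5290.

2899

198 in binary is 11000110, i.e. 198 = 128 + 64 + 4 + 2.
3113^1 ≡ 3113 (mod 5290)
3113^2 ≡ 3113^2 = 9690769 ≡ 4779 (mod 5290)
3113^4 ≡ 4779^2 = 22838841 ≡ 1911 (mod 5290)
3113^8 ≡ 1911^2 = 3651921 ≡ 1821 (mod 5290)
3113^16 ≡ 1821^2 = 3316041 ≡ 4501 (mod 5290)
3113^32 ≡ 4501^2 = 20259001 ≡ 3591 (mod 5290)
3113^64 ≡ 3591^2 = 12895281 ≡ 3551 (mod 5290)
3113^128 ≡ 3551^2 = 12609601 ≡ 3531 (mod 5290)
3113^198 = 3113^128 · 3113^64 · 3113^4 · 3113^2 ≡ 3531 · 3551 · 1911 · 4779 (mod 5290).
Accumulate the product:
3531 · 3551 = 12538581 ≡ 1281
1281 · 1911 = 2447991 ≡ 4011
4011 · 4779 = 19168569 ≡ 2899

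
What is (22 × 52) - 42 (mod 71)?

22 × 52 = 1144 ≡ 8 (mod 71)
8 - 42 = -34 ≡ 37 (mod 71)

37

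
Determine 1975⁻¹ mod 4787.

Apply the Euclidean algorithm and back-substitute:
4787 = 2·1975 + 837
1975 = 2·837 + 301
837 = 2·301 + 235
301 = 1·235 + 66
235 = 3·66 + 37
66 = 1·37 + 29
37 = 1·29 + 8
29 = 3·8 + 5
8 = 1·5 + 3
5 = 1·3 + 2
3 = 1·2 + 1
2 = 2·1 + 0
gcd(1975, 4787) = 1, so the inverse exists.
Back-substitute for 1:
1 = 1·3 − 1·2
  = −1·5 + 2·3
  = 2·8 − 3·5
  = −3·29 + 11·8
  = 11·37 − 14·29
  = −14·66 + 25·37
  = 25·235 − 89·66
  = −89·301 + 114·235
  = 114·837 − 317·301
  = −317·1975 + 748·837
  = 748·4787 − 1813·1975
So 1975⁻¹ ≡ −1813 ≡ 2974 (mod 4787).

2974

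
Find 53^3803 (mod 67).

45

By square-and-multiply:
3803 in binary is 111011011011, i.e. 3803 = 2048 + 1024 + 512 + 128 + 64 + 16 + 8 + 2 + 1.
53^1 ≡ 53 (mod 67)
53^2 ≡ 53^2 = 2809 ≡ 62 (mod 67)
53^4 ≡ 62^2 = 3844 ≡ 25 (mod 67)
53^8 ≡ 25^2 = 625 ≡ 22 (mod 67)
53^16 ≡ 22^2 = 484 ≡ 15 (mod 67)
53^32 ≡ 15^2 = 225 ≡ 24 (mod 67)
53^64 ≡ 24^2 = 576 ≡ 40 (mod 67)
53^128 ≡ 40^2 = 1600 ≡ 59 (mod 67)
53^256 ≡ 59^2 = 3481 ≡ 64 (mod 67)
53^512 ≡ 64^2 = 4096 ≡ 9 (mod 67)
53^1024 ≡ 9^2 = 81 ≡ 14 (mod 67)
53^2048 ≡ 14^2 = 196 ≡ 62 (mod 67)
53^3803 = 53^2048 * 53^1024 * 53^512 * 53^128 * 53^64 * 53^16 * 53^8 * 53^2 * 53^1 ≡ 62 * 14 * 9 * 59 * 40 * 15 * 22 * 62 * 53 (mod 67).
Accumulate the product:
62 * 14 = 868 ≡ 64
64 * 9 = 576 ≡ 40
40 * 59 = 2360 ≡ 15
15 * 40 = 600 ≡ 64
64 * 15 = 960 ≡ 22
22 * 22 = 484 ≡ 15
15 * 62 = 930 ≡ 59
59 * 53 = 3127 ≡ 45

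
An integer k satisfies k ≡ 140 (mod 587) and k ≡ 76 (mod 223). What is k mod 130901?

587⁻¹ mod 223: 587*155 ≡ 1 (mod 223), so 587⁻¹ ≡ 155.
k = 140 + 587*((76 − 140)*155 mod 223) = 140 + 587*115 = 67645.

67645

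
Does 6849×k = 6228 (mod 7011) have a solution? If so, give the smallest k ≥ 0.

gcd(6849, 7011) = 9, and 9 | 6228, so solutions exist.
Divide through by 9: 761×k ≡ 692 (mod 779).
761⁻¹ ≡ 476 (mod 779).
k ≡ 476×692 ≡ 654 (mod 779).
The smallest non-negative solution is k = 654.

654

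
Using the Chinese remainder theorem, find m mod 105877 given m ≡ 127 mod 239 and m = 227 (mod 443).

239⁻¹ mod 443: 239×76 ≡ 1 (mod 443), so 239⁻¹ ≡ 76.
m = 127 + 239×((227 − 127)×76 mod 443) = 127 + 239×69 = 16618.

16618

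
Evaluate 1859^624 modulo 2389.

624 in binary is 1001110000, i.e. 624 = 512 + 64 + 32 + 16.
1859^1 ≡ 1859 (mod 2389)
1859^2 ≡ 1859^2 = 3455881 ≡ 1387 (mod 2389)
1859^4 ≡ 1387^2 = 1923769 ≡ 624 (mod 2389)
1859^8 ≡ 624^2 = 389376 ≡ 2358 (mod 2389)
1859^16 ≡ 2358^2 = 5560164 ≡ 961 (mod 2389)
1859^32 ≡ 961^2 = 923521 ≡ 1367 (mod 2389)
1859^64 ≡ 1367^2 = 1868689 ≡ 491 (mod 2389)
1859^128 ≡ 491^2 = 241081 ≡ 2181 (mod 2389)
1859^256 ≡ 2181^2 = 4756761 ≡ 262 (mod 2389)
1859^512 ≡ 262^2 = 68644 ≡ 1752 (mod 2389)
1859^624 = 1859^512 * 1859^64 * 1859^32 * 1859^16 ≡ 1752 * 491 * 1367 * 961 (mod 2389).
Accumulate the product:
1752 * 491 = 860232 ≡ 192
192 * 1367 = 262464 ≡ 2063
2063 * 961 = 1982543 ≡ 2062

2062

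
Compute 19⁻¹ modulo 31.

Apply the Euclidean algorithm and back-substitute:
31 = 1×19 + 12
19 = 1×12 + 7
12 = 1×7 + 5
7 = 1×5 + 2
5 = 2×2 + 1
2 = 2×1 + 0
gcd(19, 31) = 1, so the inverse exists.
Back-substitute for 1:
1 = 1×5 − 2×2
  = −2×7 + 3×5
  = 3×12 − 5×7
  = −5×19 + 8×12
  = 8×31 − 13×19
So 19⁻¹ ≡ −13 ≡ 18 (mod 31).

18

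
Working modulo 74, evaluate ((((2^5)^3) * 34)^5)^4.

(2)^5 ≡ 32 (mod 74)
(32)^3 ≡ 60 (mod 74)
60 * 34 = 2040 ≡ 42 (mod 74)
(42)^5 ≡ 54 (mod 74)
(54)^4 ≡ 12 (mod 74)

12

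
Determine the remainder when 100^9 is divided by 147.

9 in binary is 1001, i.e. 9 = 8 + 1.
100^1 ≡ 100 (mod 147)
100^2 ≡ 100^2 = 10000 ≡ 4 (mod 147)
100^4 ≡ 4^2 = 16 (mod 147)
100^8 ≡ 16^2 = 256 ≡ 109 (mod 147)
100^9 = 100^8 · 100^1 ≡ 109 · 100 (mod 147).
109 · 100 = 10900 ≡ 22 (mod 147).

22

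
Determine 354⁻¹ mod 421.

421 = 1×354 + 67
354 = 5×67 + 19
67 = 3×19 + 10
19 = 1×10 + 9
10 = 1×9 + 1
9 = 9×1 + 0
gcd(354, 421) = 1, so the inverse exists.
Bézout: 1 = 37×421 − 44×354.
So 354⁻¹ ≡ −44 ≡ 377 (mod 421).

377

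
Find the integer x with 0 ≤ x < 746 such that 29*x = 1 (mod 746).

By the extended Euclidean algorithm:
746 = 25·29 + 21
29 = 1·21 + 8
21 = 2·8 + 5
8 = 1·5 + 3
5 = 1·3 + 2
3 = 1·2 + 1
2 = 2·1 + 0
gcd(29, 746) = 1, so the inverse exists.
Bézout: 1 = −11·746 + 283·29.
So 29⁻¹ ≡ 283 (mod 746).

283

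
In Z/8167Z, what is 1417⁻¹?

2121

Apply the Euclidean algorithm and back-substitute:
8167 = 5×1417 + 1082
1417 = 1×1082 + 335
1082 = 3×335 + 77
335 = 4×77 + 27
77 = 2×27 + 23
27 = 1×23 + 4
23 = 5×4 + 3
4 = 1×3 + 1
3 = 3×1 + 0
gcd(1417, 8167) = 1, so the inverse exists.
Bézout: 1 = −368×8167 + 2121×1417.
So 1417⁻¹ ≡ 2121 (mod 8167).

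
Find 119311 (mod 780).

751

119311 = 152*780 + 751, so 119311 ≡ 751 (mod 780).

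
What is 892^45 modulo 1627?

Using repeated squaring:
45 in binary is 101101, i.e. 45 = 32 + 8 + 4 + 1.
892^1 ≡ 892 (mod 1627)
892^2 ≡ 892^2 = 795664 ≡ 61 (mod 1627)
892^4 ≡ 61^2 = 3721 ≡ 467 (mod 1627)
892^8 ≡ 467^2 = 218089 ≡ 71 (mod 1627)
892^16 ≡ 71^2 = 5041 ≡ 160 (mod 1627)
892^32 ≡ 160^2 = 25600 ≡ 1195 (mod 1627)
892^45 = 892^32 * 892^8 * 892^4 * 892^1 ≡ 1195 * 71 * 467 * 892 (mod 1627).
Accumulate the product:
1195 * 71 = 84845 ≡ 241
241 * 467 = 112547 ≡ 284
284 * 892 = 253328 ≡ 1143

1143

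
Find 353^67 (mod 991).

249

67 in binary is 1000011, i.e. 67 = 64 + 2 + 1.
353^1 ≡ 353 (mod 991)
353^2 ≡ 353^2 = 124609 ≡ 734 (mod 991)
353^4 ≡ 734^2 = 538756 ≡ 643 (mod 991)
353^8 ≡ 643^2 = 413449 ≡ 202 (mod 991)
353^16 ≡ 202^2 = 40804 ≡ 173 (mod 991)
353^32 ≡ 173^2 = 29929 ≡ 199 (mod 991)
353^64 ≡ 199^2 = 39601 ≡ 952 (mod 991)
353^67 = 353^64 * 353^2 * 353^1 ≡ 952 * 734 * 353 (mod 991).
Accumulate the product:
952 * 734 = 698768 ≡ 113
113 * 353 = 39889 ≡ 249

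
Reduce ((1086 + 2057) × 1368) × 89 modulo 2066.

1086 + 2057 = 3143 ≡ 1077 (mod 2066)
1077 × 1368 = 1473336 ≡ 278 (mod 2066)
278 × 89 = 24742 ≡ 2016 (mod 2066)

2016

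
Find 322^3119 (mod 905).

638

3119 in binary is 110000101111, i.e. 3119 = 2048 + 1024 + 32 + 8 + 4 + 2 + 1.
322^1 ≡ 322 (mod 905)
322^2 ≡ 322^2 = 103684 ≡ 514 (mod 905)
322^4 ≡ 514^2 = 264196 ≡ 841 (mod 905)
322^8 ≡ 841^2 = 707281 ≡ 476 (mod 905)
322^16 ≡ 476^2 = 226576 ≡ 326 (mod 905)
322^32 ≡ 326^2 = 106276 ≡ 391 (mod 905)
322^64 ≡ 391^2 = 152881 ≡ 841 (mod 905)
322^128 ≡ 841^2 = 707281 ≡ 476 (mod 905)
322^256 ≡ 476^2 = 226576 ≡ 326 (mod 905)
322^512 ≡ 326^2 = 106276 ≡ 391 (mod 905)
322^1024 ≡ 391^2 = 152881 ≡ 841 (mod 905)
322^2048 ≡ 841^2 = 707281 ≡ 476 (mod 905)
322^3119 = 322^2048 * 322^1024 * 322^32 * 322^8 * 322^4 * 322^2 * 322^1 ≡ 476 * 841 * 391 * 476 * 841 * 514 * 322 (mod 905).
Accumulate the product:
476 * 841 = 400316 ≡ 306
306 * 391 = 119646 ≡ 186
186 * 476 = 88536 ≡ 751
751 * 841 = 631591 ≡ 806
806 * 514 = 414284 ≡ 699
699 * 322 = 225078 ≡ 638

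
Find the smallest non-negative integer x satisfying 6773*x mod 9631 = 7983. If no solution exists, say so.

7886

gcd(6773, 9631) = 1, so a unique solution mod 9631 exists.
6773⁻¹ ≡ 1877 (mod 9631).
x ≡ 1877*7983 ≡ 7886 (mod 9631).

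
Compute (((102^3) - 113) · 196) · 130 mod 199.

17

(102)^3 ≡ 140 (mod 199)
140 - 113 = 27
27 · 196 = 5292 ≡ 118 (mod 199)
118 · 130 = 15340 ≡ 17 (mod 199)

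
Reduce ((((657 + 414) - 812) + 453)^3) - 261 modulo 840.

67

657 + 414 = 1071 ≡ 231 (mod 840)
231 - 812 = -581 ≡ 259 (mod 840)
259 + 453 = 712
(712)^3 ≡ 328 (mod 840)
328 - 261 = 67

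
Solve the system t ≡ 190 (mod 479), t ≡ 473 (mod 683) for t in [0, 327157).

479⁻¹ mod 683: 479·77 ≡ 1 (mod 683), so 479⁻¹ ≡ 77.
t = 190 + 479·((473 − 190)·77 mod 683) = 190 + 479·618 = 296212.
Check: 296212 mod 479 = 190, 296212 mod 683 = 473. ✓

296212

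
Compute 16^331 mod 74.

12

Compute successive squares:
331 in binary is 101001011, i.e. 331 = 256 + 64 + 8 + 2 + 1.
16^1 ≡ 16 (mod 74)
16^2 ≡ 16^2 = 256 ≡ 34 (mod 74)
16^4 ≡ 34^2 = 1156 ≡ 46 (mod 74)
16^8 ≡ 46^2 = 2116 ≡ 44 (mod 74)
16^16 ≡ 44^2 = 1936 ≡ 12 (mod 74)
16^32 ≡ 12^2 = 144 ≡ 70 (mod 74)
16^64 ≡ 70^2 = 4900 ≡ 16 (mod 74)
16^128 ≡ 16^2 = 256 ≡ 34 (mod 74)
16^256 ≡ 34^2 = 1156 ≡ 46 (mod 74)
16^331 = 16^256 × 16^64 × 16^8 × 16^2 × 16^1 ≡ 46 × 16 × 44 × 34 × 16 (mod 74).
Accumulate the product:
46 × 16 = 736 ≡ 70
70 × 44 = 3080 ≡ 46
46 × 34 = 1564 ≡ 10
10 × 16 = 160 ≡ 12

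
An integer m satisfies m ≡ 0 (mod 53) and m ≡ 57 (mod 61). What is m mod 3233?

1643

53⁻¹ mod 61: 53·38 ≡ 1 (mod 61), so 53⁻¹ ≡ 38.
m = 0 + 53·((57 − 0)·38 mod 61) = 0 + 53·31 = 1643.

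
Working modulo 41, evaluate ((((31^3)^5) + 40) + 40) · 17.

(31)^3 ≡ 25 (mod 41)
(25)^5 ≡ 40 (mod 41)
40 + 40 = 80 ≡ 39 (mod 41)
39 + 40 = 79 ≡ 38 (mod 41)
38 · 17 = 646 ≡ 31 (mod 41)

31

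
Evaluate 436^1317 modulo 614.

144

1317 in binary is 10100100101, i.e. 1317 = 1024 + 256 + 32 + 4 + 1.
436^1 ≡ 436 (mod 614)
436^2 ≡ 436^2 = 190096 ≡ 370 (mod 614)
436^4 ≡ 370^2 = 136900 ≡ 592 (mod 614)
436^8 ≡ 592^2 = 350464 ≡ 484 (mod 614)
436^16 ≡ 484^2 = 234256 ≡ 322 (mod 614)
436^32 ≡ 322^2 = 103684 ≡ 532 (mod 614)
436^64 ≡ 532^2 = 283024 ≡ 584 (mod 614)
436^128 ≡ 584^2 = 341056 ≡ 286 (mod 614)
436^256 ≡ 286^2 = 81796 ≡ 134 (mod 614)
436^512 ≡ 134^2 = 17956 ≡ 150 (mod 614)
436^1024 ≡ 150^2 = 22500 ≡ 396 (mod 614)
436^1317 = 436^1024 × 436^256 × 436^32 × 436^4 × 436^1 ≡ 396 × 134 × 532 × 592 × 436 (mod 614).
Accumulate the product:
396 × 134 = 53064 ≡ 260
260 × 532 = 138320 ≡ 170
170 × 592 = 100640 ≡ 558
558 × 436 = 243288 ≡ 144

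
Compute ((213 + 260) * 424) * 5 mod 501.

259

213 + 260 = 473
473 * 424 = 200552 ≡ 152 (mod 501)
152 * 5 = 760 ≡ 259 (mod 501)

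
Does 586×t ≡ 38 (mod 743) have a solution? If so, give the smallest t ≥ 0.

gcd(586, 743) = 1, so a unique solution mod 743 exists.
586⁻¹ ≡ 336 (mod 743).
t ≡ 336×38 ≡ 137 (mod 743).

137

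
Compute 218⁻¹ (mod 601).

499

Apply the Euclidean algorithm and back-substitute:
601 = 2*218 + 165
218 = 1*165 + 53
165 = 3*53 + 6
53 = 8*6 + 5
6 = 1*5 + 1
5 = 5*1 + 0
gcd(218, 601) = 1, so the inverse exists.
Bézout: 1 = 37*601 − 102*218.
So 218⁻¹ ≡ −102 ≡ 499 (mod 601).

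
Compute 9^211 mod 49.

Compute successive squares:
9^1 ≡ 9 (mod 49)
9^2 ≡ 9^2 = 81 ≡ 32 (mod 49)
9^4 ≡ 32^2 = 1024 ≡ 44 (mod 49)
9^8 ≡ 44^2 = 1936 ≡ 25 (mod 49)
9^16 ≡ 25^2 = 625 ≡ 37 (mod 49)
9^32 ≡ 37^2 = 1369 ≡ 46 (mod 49)
9^64 ≡ 46^2 = 2116 ≡ 9 (mod 49)
9^128 ≡ 9^2 = 81 ≡ 32 (mod 49)
9^211 = 9^128 · 9^64 · 9^16 · 9^2 · 9^1 ≡ 32 · 9 · 37 · 32 · 9 (mod 49).
Accumulate the product:
32 · 9 = 288 ≡ 43
43 · 37 = 1591 ≡ 23
23 · 32 = 736 ≡ 1
1 · 9 = 9

9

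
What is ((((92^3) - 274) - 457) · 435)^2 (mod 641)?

(92)^3 ≡ 514 (mod 641)
514 - 274 = 240
240 - 457 = -217 ≡ 424 (mod 641)
424 · 435 = 184440 ≡ 473 (mod 641)
(473)^2 ≡ 20 (mod 641)

20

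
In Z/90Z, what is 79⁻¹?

90 = 1*79 + 11
79 = 7*11 + 2
11 = 5*2 + 1
2 = 2*1 + 0
gcd(79, 90) = 1, so the inverse exists.
Back-substitute for 1:
1 = 1*11 − 5*2
  = −5*79 + 36*11
  = 36*90 − 41*79
So 79⁻¹ ≡ −41 ≡ 49 (mod 90).

49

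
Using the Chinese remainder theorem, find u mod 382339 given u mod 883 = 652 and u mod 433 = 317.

883⁻¹ mod 433: 883·51 ≡ 1 (mod 433), so 883⁻¹ ≡ 51.
u = 652 + 883·((317 − 652)·51 mod 433) = 652 + 883·235 = 208157.

208157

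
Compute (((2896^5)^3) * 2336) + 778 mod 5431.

(2896)^5 ≡ 3422 (mod 5431)
(3422)^3 ≡ 1702 (mod 5431)
1702 * 2336 = 3975872 ≡ 380 (mod 5431)
380 + 778 = 1158

1158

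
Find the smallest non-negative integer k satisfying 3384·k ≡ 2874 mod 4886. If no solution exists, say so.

447

gcd(3384, 4886) = 2, and 2 | 2874, so solutions exist.
Divide through by 2: 1692·k ≡ 1437 (mod 2443).
1692⁻¹ ≡ 2173 (mod 2443).
k ≡ 2173·1437 ≡ 447 (mod 2443).
The smallest non-negative solution is k = 447.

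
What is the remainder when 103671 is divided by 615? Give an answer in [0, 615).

351

103671 = 168·615 + 351, so 103671 ≡ 351 (mod 615).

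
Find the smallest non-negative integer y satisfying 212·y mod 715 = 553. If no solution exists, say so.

694

gcd(212, 715) = 1, so a unique solution mod 715 exists.
212⁻¹ ≡ 543 (mod 715).
y ≡ 543·553 ≡ 694 (mod 715).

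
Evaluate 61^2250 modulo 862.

Compute successive squares:
2250 in binary is 100011001010, i.e. 2250 = 2048 + 128 + 64 + 8 + 2.
61^1 ≡ 61 (mod 862)
61^2 ≡ 61^2 = 3721 ≡ 273 (mod 862)
61^4 ≡ 273^2 = 74529 ≡ 397 (mod 862)
61^8 ≡ 397^2 = 157609 ≡ 725 (mod 862)
61^16 ≡ 725^2 = 525625 ≡ 667 (mod 862)
61^32 ≡ 667^2 = 444889 ≡ 97 (mod 862)
61^64 ≡ 97^2 = 9409 ≡ 789 (mod 862)
61^128 ≡ 789^2 = 622521 ≡ 157 (mod 862)
61^256 ≡ 157^2 = 24649 ≡ 513 (mod 862)
61^512 ≡ 513^2 = 263169 ≡ 259 (mod 862)
61^1024 ≡ 259^2 = 67081 ≡ 707 (mod 862)
61^2048 ≡ 707^2 = 499849 ≡ 751 (mod 862)
61^2250 = 61^2048 × 61^128 × 61^64 × 61^8 × 61^2 ≡ 751 × 157 × 789 × 725 × 273 (mod 862).
Accumulate the product:
751 × 157 = 117907 ≡ 675
675 × 789 = 532575 ≡ 721
721 × 725 = 522725 ≡ 353
353 × 273 = 96369 ≡ 687

687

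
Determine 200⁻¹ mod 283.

75

By the extended Euclidean algorithm:
283 = 1·200 + 83
200 = 2·83 + 34
83 = 2·34 + 15
34 = 2·15 + 4
15 = 3·4 + 3
4 = 1·3 + 1
3 = 3·1 + 0
gcd(200, 283) = 1, so the inverse exists.
Bézout: 1 = −53·283 + 75·200.
So 200⁻¹ ≡ 75 (mod 283).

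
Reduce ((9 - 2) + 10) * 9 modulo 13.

9 - 2 = 7
7 + 10 = 17 ≡ 4 (mod 13)
4 * 9 = 36 ≡ 10 (mod 13)

10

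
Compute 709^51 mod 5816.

51 in binary is 110011, i.e. 51 = 32 + 16 + 2 + 1.
709^1 ≡ 709 (mod 5816)
709^2 ≡ 709^2 = 502681 ≡ 2505 (mod 5816)
709^4 ≡ 2505^2 = 6275025 ≡ 5377 (mod 5816)
709^8 ≡ 5377^2 = 28912129 ≡ 793 (mod 5816)
709^16 ≡ 793^2 = 628849 ≡ 721 (mod 5816)
709^32 ≡ 721^2 = 519841 ≡ 2217 (mod 5816)
709^51 = 709^32 * 709^16 * 709^2 * 709^1 ≡ 2217 * 721 * 2505 * 709 (mod 5816).
Accumulate the product:
2217 * 721 = 1598457 ≡ 4873
4873 * 2505 = 12206865 ≡ 4897
4897 * 709 = 3471973 ≡ 5637

5637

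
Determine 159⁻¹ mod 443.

443 = 2·159 + 125
159 = 1·125 + 34
125 = 3·34 + 23
34 = 1·23 + 11
23 = 2·11 + 1
11 = 11·1 + 0
gcd(159, 443) = 1, so the inverse exists.
Bézout: 1 = 14·443 − 39·159.
So 159⁻¹ ≡ −39 ≡ 404 (mod 443).

404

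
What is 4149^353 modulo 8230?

By square-and-multiply:
353 in binary is 101100001, i.e. 353 = 256 + 64 + 32 + 1.
4149^1 ≡ 4149 (mod 8230)
4149^2 ≡ 4149^2 = 17214201 ≡ 5271 (mod 8230)
4149^4 ≡ 5271^2 = 27783441 ≡ 7191 (mod 8230)
4149^8 ≡ 7191^2 = 51710481 ≡ 1391 (mod 8230)
4149^16 ≡ 1391^2 = 1934881 ≡ 831 (mod 8230)
4149^32 ≡ 831^2 = 690561 ≡ 7471 (mod 8230)
4149^64 ≡ 7471^2 = 55815841 ≡ 8211 (mod 8230)
4149^128 ≡ 8211^2 = 67420521 ≡ 361 (mod 8230)
4149^256 ≡ 361^2 = 130321 ≡ 6871 (mod 8230)
4149^353 = 4149^256 · 4149^64 · 4149^32 · 4149^1 ≡ 6871 · 8211 · 7471 · 4149 (mod 8230).
Accumulate the product:
6871 · 8211 = 56417781 ≡ 1131
1131 · 7471 = 8449701 ≡ 5721
5721 · 4149 = 23736429 ≡ 1109

1109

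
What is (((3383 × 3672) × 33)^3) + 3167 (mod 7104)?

3383 × 3672 = 12422376 ≡ 4584 (mod 7104)
4584 × 33 = 151272 ≡ 2088 (mod 7104)
(2088)^3 ≡ 1728 (mod 7104)
1728 + 3167 = 4895

4895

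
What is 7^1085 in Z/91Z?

7^1 ≡ 7 (mod 91)
7^2 ≡ 7^2 = 49 (mod 91)
7^4 ≡ 49^2 = 2401 ≡ 35 (mod 91)
7^8 ≡ 35^2 = 1225 ≡ 42 (mod 91)
7^16 ≡ 42^2 = 1764 ≡ 35 (mod 91)
7^32 ≡ 35^2 = 1225 ≡ 42 (mod 91)
7^64 ≡ 42^2 = 1764 ≡ 35 (mod 91)
7^128 ≡ 35^2 = 1225 ≡ 42 (mod 91)
7^256 ≡ 42^2 = 1764 ≡ 35 (mod 91)
7^512 ≡ 35^2 = 1225 ≡ 42 (mod 91)
7^1024 ≡ 42^2 = 1764 ≡ 35 (mod 91)
7^1085 = 7^1024 · 7^32 · 7^16 · 7^8 · 7^4 · 7^1 ≡ 35 · 42 · 35 · 42 · 35 · 7 (mod 91).
Accumulate the product:
35 · 42 = 1470 ≡ 14
14 · 35 = 490 ≡ 35
35 · 42 = 1470 ≡ 14
14 · 35 = 490 ≡ 35
35 · 7 = 245 ≡ 63

63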